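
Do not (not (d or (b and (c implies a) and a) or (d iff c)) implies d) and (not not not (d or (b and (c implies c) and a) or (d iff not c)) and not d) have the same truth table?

not equivalent

a | b | c | d || φ | ψ
0 | 0 | 0 | 0 || 0 | 1
0 | 0 | 0 | 1 || 0 | 0
0 | 0 | 1 | 0 || 1 | 0
0 | 0 | 1 | 1 || 0 | 0
0 | 1 | 0 | 0 || 0 | 1
0 | 1 | 0 | 1 || 0 | 0
0 | 1 | 1 | 0 || 1 | 0
0 | 1 | 1 | 1 || 0 | 0
1 | 0 | 0 | 0 || 0 | 1
1 | 0 | 0 | 1 || 0 | 0
1 | 0 | 1 | 0 || 1 | 0
1 | 0 | 1 | 1 || 0 | 0
1 | 1 | 0 | 0 || 0 | 0
1 | 1 | 0 | 1 || 0 | 0
1 | 1 | 1 | 0 || 0 | 0
1 | 1 | 1 | 1 || 0 | 0
The columns differ at a=0, b=0, c=0, d=0 (φ=0, ψ=1), so they are not equivalent.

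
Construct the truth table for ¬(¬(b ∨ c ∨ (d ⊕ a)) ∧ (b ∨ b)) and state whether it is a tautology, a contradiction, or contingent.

tautology

  a   |   b   |   c   |   d   |   φ  
----- | ----- | ----- | ----- | -----
 True |  True |  True |  True |  True
 True |  True |  True | False |  True
 True |  True | False |  True |  True
 True |  True | False | False |  True
 True | False |  True |  True |  True
 True | False |  True | False |  True
 True | False | False |  True |  True
 True | False | False | False |  True
False |  True |  True |  True |  True
False |  True |  True | False |  True
False |  True | False |  True |  True
False |  True | False | False |  True
False | False |  True |  True |  True
False | False |  True | False |  True
False | False | False |  True |  True
False | False | False | False |  True
Every row is True, so the formula is a tautology.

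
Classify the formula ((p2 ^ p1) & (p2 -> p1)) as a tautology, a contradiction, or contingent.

p1  p2  |  (p2 ^ p1)  (p2 -> p1)  ((p2 ^ p1) & (p2 -> p1))
0   0   |      0          1                  0            
0   1   |      1          0                  0            
1   0   |      1          1                  1            
1   1   |      0          1                  0            
1 of 4 rows are 1, so the formula is contingent.

contingent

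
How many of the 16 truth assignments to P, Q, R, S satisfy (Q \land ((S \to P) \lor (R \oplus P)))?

7

P | Q | R | S | φ
- | - | - | - | -
T | T | T | T | T
T | T | T | F | T
T | T | F | T | T
T | T | F | F | T
T | F | T | T | F
T | F | T | F | F
T | F | F | T | F
T | F | F | F | F
F | T | T | T | T
F | T | T | F | T
F | T | F | T | F
F | T | F | F | T
F | F | T | T | F
F | F | T | F | F
F | F | F | T | F
F | F | F | F | F
The formula is true on 7 of the 16 rows.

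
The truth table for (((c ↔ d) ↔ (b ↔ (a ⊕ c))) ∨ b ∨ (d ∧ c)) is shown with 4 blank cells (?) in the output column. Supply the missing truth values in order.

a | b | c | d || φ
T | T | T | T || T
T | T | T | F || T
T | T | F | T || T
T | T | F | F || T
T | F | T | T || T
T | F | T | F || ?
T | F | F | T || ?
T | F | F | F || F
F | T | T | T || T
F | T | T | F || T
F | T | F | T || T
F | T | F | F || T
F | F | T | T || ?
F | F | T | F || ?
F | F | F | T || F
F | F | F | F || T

Row a=T, b=F, c=T, d=F: ((c ↔ d) ↔ (b ↔ (a ⊕ c))) = F, (d ∧ c) = F, so the formula = F.
Row a=T, b=F, c=F, d=T: ((c ↔ d) ↔ (b ↔ (a ⊕ c))) = T, (d ∧ c) = F, so the formula = T.
Row a=F, b=F, c=T, d=T: ((c ↔ d) ↔ (b ↔ (a ⊕ c))) = F, (d ∧ c) = T, so the formula = T.
Row a=F, b=F, c=T, d=F: ((c ↔ d) ↔ (b ↔ (a ⊕ c))) = T, (d ∧ c) = F, so the formula = T.

F, T, T, T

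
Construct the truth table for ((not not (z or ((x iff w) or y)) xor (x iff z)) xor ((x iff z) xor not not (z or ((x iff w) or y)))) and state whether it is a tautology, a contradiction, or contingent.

contradiction

x | y | z | w | (x iff w) | ((x iff w) or y) | (z or ((x iff w) or y)) | not (z or ((x iff w) or y)) | (x iff z) | φ
- | - | - | - | --------- | ---------------- | ----------------------- | --------------------------- | --------- | -
F | F | F | F |     T     |        T         |            T            |              F              |     T     | F
F | F | F | T |     F     |        F         |            F            |              T              |     T     | F
F | F | T | F |     T     |        T         |            T            |              F              |     F     | F
F | F | T | T |     F     |        F         |            T            |              F              |     F     | F
F | T | F | F |     T     |        T         |            T            |              F              |     T     | F
F | T | F | T |     F     |        T         |            T            |              F              |     T     | F
F | T | T | F |     T     |        T         |            T            |              F              |     F     | F
F | T | T | T |     F     |        T         |            T            |              F              |     F     | F
T | F | F | F |     F     |        F         |            F            |              T              |     F     | F
T | F | F | T |     T     |        T         |            T            |              F              |     F     | F
T | F | T | F |     F     |        F         |            T            |              F              |     T     | F
T | F | T | T |     T     |        T         |            T            |              F              |     T     | F
T | T | F | F |     F     |        T         |            T            |              F              |     F     | F
T | T | F | T |     T     |        T         |            T            |              F              |     F     | F
T | T | T | F |     F     |        T         |            T            |              F              |     T     | F
T | T | T | T |     T     |        T         |            T            |              F              |     T     | F
Every row is F, so the formula is a contradiction.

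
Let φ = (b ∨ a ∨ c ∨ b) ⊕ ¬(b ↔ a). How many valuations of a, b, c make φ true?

3

a | b | c | (b ∨ a ∨ c ∨ b) | (b ↔ a) | ¬(b ↔ a) | ((b ∨ a ∨ c ∨ b) ⊕ ¬(b ↔ a))
- | - | - | --------------- | ------- | -------- | ----------------------------
T | T | T |        T        |    T    |    F     |              T              
T | T | F |        T        |    T    |    F     |              T              
T | F | T |        T        |    F    |    T     |              F              
T | F | F |        T        |    F    |    T     |              F              
F | T | T |        T        |    F    |    T     |              F              
F | T | F |        T        |    F    |    T     |              F              
F | F | T |        T        |    T    |    F     |              T              
F | F | F |        F        |    T    |    F     |              F              
The formula is true on 3 of the 8 rows.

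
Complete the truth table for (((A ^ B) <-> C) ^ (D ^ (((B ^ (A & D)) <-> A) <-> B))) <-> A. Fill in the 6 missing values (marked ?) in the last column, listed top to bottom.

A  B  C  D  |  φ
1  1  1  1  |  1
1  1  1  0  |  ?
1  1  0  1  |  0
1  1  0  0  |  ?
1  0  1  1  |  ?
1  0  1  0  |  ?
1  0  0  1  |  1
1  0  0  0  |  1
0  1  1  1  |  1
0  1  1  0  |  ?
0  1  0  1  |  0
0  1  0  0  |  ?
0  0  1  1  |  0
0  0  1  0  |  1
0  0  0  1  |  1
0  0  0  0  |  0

1, 0, 0, 0, 0, 1

Row A=1, B=1, C=1, D=0: (((A ^ B) <-> C) ^ (D ^ (((B ^ (A & D)) <-> A) <-> B))) = 1, so the formula = 1.
Row A=1, B=1, C=0, D=0: (((A ^ B) <-> C) ^ (D ^ (((B ^ (A & D)) <-> A) <-> B))) = 0, so the formula = 0.
Row A=1, B=0, C=1, D=1: (((A ^ B) <-> C) ^ (D ^ (((B ^ (A & D)) <-> A) <-> B))) = 0, so the formula = 0.
Row A=1, B=0, C=1, D=0: (((A ^ B) <-> C) ^ (D ^ (((B ^ (A & D)) <-> A) <-> B))) = 0, so the formula = 0.
Row A=0, B=1, C=1, D=0: (((A ^ B) <-> C) ^ (D ^ (((B ^ (A & D)) <-> A) <-> B))) = 1, so the formula = 0.
Row A=0, B=1, C=0, D=0: (((A ^ B) <-> C) ^ (D ^ (((B ^ (A & D)) <-> A) <-> B))) = 0, so the formula = 1.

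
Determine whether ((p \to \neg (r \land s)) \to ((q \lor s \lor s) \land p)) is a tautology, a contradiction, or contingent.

contingent

p | q | r | s | φ
- | - | - | - | -
1 | 1 | 1 | 1 | 1
1 | 1 | 1 | 0 | 1
1 | 1 | 0 | 1 | 1
1 | 1 | 0 | 0 | 1
1 | 0 | 1 | 1 | 1
1 | 0 | 1 | 0 | 0
1 | 0 | 0 | 1 | 1
1 | 0 | 0 | 0 | 0
0 | 1 | 1 | 1 | 0
0 | 1 | 1 | 0 | 0
0 | 1 | 0 | 1 | 0
0 | 1 | 0 | 0 | 0
0 | 0 | 1 | 1 | 0
0 | 0 | 1 | 0 | 0
0 | 0 | 0 | 1 | 0
0 | 0 | 0 | 0 | 0
6 of 16 rows are 1, so the formula is contingent.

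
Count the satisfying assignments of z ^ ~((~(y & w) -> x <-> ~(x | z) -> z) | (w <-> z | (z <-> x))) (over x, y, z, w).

x  y  z  w     (y & w)  ~(y & w)  (~(y & w) -> x)  (x | z)  ~(x | z)  (~(x | z) -> z)  (z <-> x)  (z | (z <-> x))  (w <-> (z | (z <-> x)))  φ
0  0  0  0        0        1             0            0        1             0             1             1                    0             0
0  0  0  1        0        1             0            0        1             0             1             1                    1             0
0  0  1  0        0        1             0            1        0             1             0             1                    0             0
0  0  1  1        0        1             0            1        0             1             0             1                    1             1
0  1  0  0        0        1             0            0        1             0             1             1                    0             0
0  1  0  1        1        0             1            0        1             0             1             1                    1             0
0  1  1  0        0        1             0            1        0             1             0             1                    0             0
0  1  1  1        1        0             1            1        0             1             0             1                    1             1
1  0  0  0        0        1             1            1        0             1             0             0                    1             0
1  0  0  1        0        1             1            1        0             1             0             0                    0             0
1  0  1  0        0        1             1            1        0             1             1             1                    0             1
1  0  1  1        0        1             1            1        0             1             1             1                    1             1
1  1  0  0        0        1             1            1        0             1             0             0                    1             0
1  1  0  1        1        0             1            1        0             1             0             0                    0             0
1  1  1  0        0        1             1            1        0             1             1             1                    0             1
1  1  1  1        1        0             1            1        0             1             1             1                    1             1
The formula is true on 6 of the 16 rows.

6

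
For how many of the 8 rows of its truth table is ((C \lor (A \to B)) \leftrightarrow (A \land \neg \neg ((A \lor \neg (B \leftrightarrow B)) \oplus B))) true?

1

A  B  C  |  (A \to B)  (C \lor (A \to B))  (B \leftrightarrow B)  \neg (B \leftrightarrow B)  φ
F  F  F  |      T              T                     T                        F               F
F  F  T  |      T              T                     T                        F               F
F  T  F  |      T              T                     T                        F               F
F  T  T  |      T              T                     T                        F               F
T  F  F  |      F              F                     T                        F               F
T  F  T  |      F              T                     T                        F               T
T  T  F  |      T              T                     T                        F               F
T  T  T  |      T              T                     T                        F               F
The formula is true on 1 of the 8 rows.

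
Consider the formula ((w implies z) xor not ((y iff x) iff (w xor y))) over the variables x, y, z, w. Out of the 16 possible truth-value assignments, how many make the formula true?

x | y | z | w || φ
1 | 1 | 1 | 1 || 0
1 | 1 | 1 | 0 || 1
1 | 1 | 0 | 1 || 1
1 | 1 | 0 | 0 || 1
1 | 0 | 1 | 1 || 0
1 | 0 | 1 | 0 || 1
1 | 0 | 0 | 1 || 1
1 | 0 | 0 | 0 || 1
0 | 1 | 1 | 1 || 1
0 | 1 | 1 | 0 || 0
0 | 1 | 0 | 1 || 0
0 | 1 | 0 | 0 || 0
0 | 0 | 1 | 1 || 1
0 | 0 | 1 | 0 || 0
0 | 0 | 0 | 1 || 0
0 | 0 | 0 | 0 || 0
The formula is true on 8 of the 16 rows.

8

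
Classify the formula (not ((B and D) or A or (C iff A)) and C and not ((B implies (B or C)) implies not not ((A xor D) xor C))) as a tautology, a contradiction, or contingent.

A | B | C | D | (B and D) | (C iff A) | (B or C) | (B implies (B or C)) | (A xor D) | ((A xor D) xor C) | not ((A xor D) xor C) | not not ((A xor D) xor C) | φ
- | - | - | - | --------- | --------- | -------- | -------------------- | --------- | ----------------- | --------------------- | ------------------------- | -
0 | 0 | 0 | 0 |     0     |     1     |    0     |          1           |     0     |         0         |           1           |             0             | 0
0 | 0 | 0 | 1 |     0     |     1     |    0     |          1           |     1     |         1         |           0           |             1             | 0
0 | 0 | 1 | 0 |     0     |     0     |    1     |          1           |     0     |         1         |           0           |             1             | 0
0 | 0 | 1 | 1 |     0     |     0     |    1     |          1           |     1     |         0         |           1           |             0             | 1
0 | 1 | 0 | 0 |     0     |     1     |    1     |          1           |     0     |         0         |           1           |             0             | 0
0 | 1 | 0 | 1 |     1     |     1     |    1     |          1           |     1     |         1         |           0           |             1             | 0
0 | 1 | 1 | 0 |     0     |     0     |    1     |          1           |     0     |         1         |           0           |             1             | 0
0 | 1 | 1 | 1 |     1     |     0     |    1     |          1           |     1     |         0         |           1           |             0             | 0
1 | 0 | 0 | 0 |     0     |     0     |    0     |          1           |     1     |         1         |           0           |             1             | 0
1 | 0 | 0 | 1 |     0     |     0     |    0     |          1           |     0     |         0         |           1           |             0             | 0
1 | 0 | 1 | 0 |     0     |     1     |    1     |          1           |     1     |         0         |           1           |             0             | 0
1 | 0 | 1 | 1 |     0     |     1     |    1     |          1           |     0     |         1         |           0           |             1             | 0
1 | 1 | 0 | 0 |     0     |     0     |    1     |          1           |     1     |         1         |           0           |             1             | 0
1 | 1 | 0 | 1 |     1     |     0     |    1     |          1           |     0     |         0         |           1           |             0             | 0
1 | 1 | 1 | 0 |     0     |     1     |    1     |          1           |     1     |         0         |           1           |             0             | 0
1 | 1 | 1 | 1 |     1     |     1     |    1     |          1           |     0     |         1         |           0           |             1             | 0
1 of 16 rows are 1, so the formula is contingent.

contingent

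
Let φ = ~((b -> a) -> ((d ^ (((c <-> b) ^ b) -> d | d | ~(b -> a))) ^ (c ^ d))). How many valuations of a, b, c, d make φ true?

a  b  c  d     (b -> a)  (c <-> b)  ((c <-> b) ^ b)  ~(b -> a)  (d | d | ~(b -> a))  (c ^ d)  φ
0  0  0  0        1          1             1             0               0              0     1
0  0  0  1        1          1             1             0               1              1     0
0  0  1  0        1          0             0             0               0              1     1
0  0  1  1        1          0             0             0               1              0     1
0  1  0  0        0          0             1             1               1              0     0
0  1  0  1        0          0             1             1               1              1     0
0  1  1  0        0          1             0             1               1              1     0
0  1  1  1        0          1             0             1               1              0     0
1  0  0  0        1          1             1             0               0              0     1
1  0  0  1        1          1             1             0               1              1     0
1  0  1  0        1          0             0             0               0              1     1
1  0  1  1        1          0             0             0               1              0     1
1  1  0  0        1          0             1             0               0              0     1
1  1  0  1        1          0             1             0               1              1     0
1  1  1  0        1          1             0             0               0              1     1
1  1  1  1        1          1             0             0               1              0     1
The formula is true on 9 of the 16 rows.

9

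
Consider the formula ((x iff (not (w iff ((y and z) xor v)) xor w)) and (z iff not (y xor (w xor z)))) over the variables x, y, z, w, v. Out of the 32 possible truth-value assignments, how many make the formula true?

x | y | z | w | v | φ
- | - | - | - | - | -
F | F | F | F | F | F
F | F | F | F | T | F
F | F | F | T | F | T
F | F | F | T | T | F
F | F | T | F | F | F
F | F | T | F | T | F
F | F | T | T | F | T
F | F | T | T | T | F
F | T | F | F | F | T
F | T | F | F | T | F
F | T | F | T | F | F
F | T | F | T | T | F
F | T | T | F | F | F
F | T | T | F | T | T
F | T | T | T | F | F
F | T | T | T | T | F
T | F | F | F | F | F
T | F | F | F | T | F
T | F | F | T | F | F
T | F | F | T | T | T
T | F | T | F | F | F
T | F | T | F | T | F
T | F | T | T | F | F
T | F | T | T | T | T
T | T | F | F | F | F
T | T | F | F | T | T
T | T | F | T | F | F
T | T | F | T | T | F
T | T | T | F | F | T
T | T | T | F | T | F
T | T | T | T | F | F
T | T | T | T | T | F
The formula is true on 8 of the 32 rows.

8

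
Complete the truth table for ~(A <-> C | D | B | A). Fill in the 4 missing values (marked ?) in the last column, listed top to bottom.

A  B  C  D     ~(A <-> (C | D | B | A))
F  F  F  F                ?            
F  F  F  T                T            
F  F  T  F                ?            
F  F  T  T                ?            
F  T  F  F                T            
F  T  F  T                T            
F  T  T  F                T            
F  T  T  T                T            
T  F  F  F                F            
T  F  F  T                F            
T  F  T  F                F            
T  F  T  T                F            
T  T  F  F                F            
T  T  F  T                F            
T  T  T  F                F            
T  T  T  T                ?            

Row A=F, B=F, C=F, D=F: (C | D | B | A) = F, (A <-> C | D | B | A) = T, so ~(A <-> (C | D | B | A)) = F.
Row A=F, B=F, C=T, D=F: (C | D | B | A) = T, (A <-> C | D | B | A) = F, so ~(A <-> (C | D | B | A)) = T.
Row A=F, B=F, C=T, D=T: (C | D | B | A) = T, (A <-> C | D | B | A) = F, so ~(A <-> (C | D | B | A)) = T.
Row A=T, B=T, C=T, D=T: (C | D | B | A) = T, (A <-> C | D | B | A) = T, so ~(A <-> (C | D | B | A)) = F.

F, T, T, F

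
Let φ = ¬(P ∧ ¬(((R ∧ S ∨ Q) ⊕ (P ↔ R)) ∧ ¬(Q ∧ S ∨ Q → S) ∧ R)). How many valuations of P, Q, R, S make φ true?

P | Q | R | S || φ
F | F | F | F || T
F | F | F | T || T
F | F | T | F || T
F | F | T | T || T
F | T | F | F || T
F | T | F | T || T
F | T | T | F || T
F | T | T | T || T
T | F | F | F || F
T | F | F | T || F
T | F | T | F || F
T | F | T | T || F
T | T | F | F || F
T | T | F | T || F
T | T | T | F || F
T | T | T | T || F
The formula is true on 8 of the 16 rows.

8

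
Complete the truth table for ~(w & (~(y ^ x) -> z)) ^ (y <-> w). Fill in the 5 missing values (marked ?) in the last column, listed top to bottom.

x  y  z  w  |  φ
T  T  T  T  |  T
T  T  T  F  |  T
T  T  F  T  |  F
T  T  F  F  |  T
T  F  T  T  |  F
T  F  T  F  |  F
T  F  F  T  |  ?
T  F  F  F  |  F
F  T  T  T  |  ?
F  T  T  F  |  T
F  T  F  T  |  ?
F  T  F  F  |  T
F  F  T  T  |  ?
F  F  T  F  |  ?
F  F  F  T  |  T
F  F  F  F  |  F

F, T, T, F, F

Row x=T, y=F, z=F, w=T: ~(w & (~(y ^ x) -> z)) = F, (y <-> w) = F, so the formula = F.
Row x=F, y=T, z=T, w=T: ~(w & (~(y ^ x) -> z)) = F, (y <-> w) = T, so the formula = T.
Row x=F, y=T, z=F, w=T: ~(w & (~(y ^ x) -> z)) = F, (y <-> w) = T, so the formula = T.
Row x=F, y=F, z=T, w=T: ~(w & (~(y ^ x) -> z)) = F, (y <-> w) = F, so the formula = F.
Row x=F, y=F, z=T, w=F: ~(w & (~(y ^ x) -> z)) = T, (y <-> w) = T, so the formula = F.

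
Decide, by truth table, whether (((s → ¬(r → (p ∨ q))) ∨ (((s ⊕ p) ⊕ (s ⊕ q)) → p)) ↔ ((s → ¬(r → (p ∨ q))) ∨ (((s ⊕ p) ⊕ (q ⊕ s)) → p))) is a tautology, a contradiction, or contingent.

p  q  r  s  |  (p ∨ q)  (r → (p ∨ q))  ¬(r → (p ∨ q))  (s → ¬(r → (p ∨ q)))  (s ⊕ p)  (s ⊕ q)  ((s ⊕ p) ⊕ (s ⊕ q))  (((s ⊕ p) ⊕ (s ⊕ q)) → p)  (q ⊕ s)  ((s ⊕ p) ⊕ (q ⊕ s))  (((s ⊕ p) ⊕ (q ⊕ s)) → p)  φ
T  T  T  T  |     T           T              F                  F               F        F              F                       T                 F              F                       T              T
T  T  T  F  |     T           T              F                  T               T        T              F                       T                 T              F                       T              T
T  T  F  T  |     T           T              F                  F               F        F              F                       T                 F              F                       T              T
T  T  F  F  |     T           T              F                  T               T        T              F                       T                 T              F                       T              T
T  F  T  T  |     T           T              F                  F               F        T              T                       T                 T              T                       T              T
T  F  T  F  |     T           T              F                  T               T        F              T                       T                 F              T                       T              T
T  F  F  T  |     T           T              F                  F               F        T              T                       T                 T              T                       T              T
T  F  F  F  |     T           T              F                  T               T        F              T                       T                 F              T                       T              T
F  T  T  T  |     T           T              F                  F               T        F              T                       F                 F              T                       F              T
F  T  T  F  |     T           T              F                  T               F        T              T                       F                 T              T                       F              T
F  T  F  T  |     T           T              F                  F               T        F              T                       F                 F              T                       F              T
F  T  F  F  |     T           T              F                  T               F        T              T                       F                 T              T                       F              T
F  F  T  T  |     F           F              T                  T               T        T              F                       T                 T              F                       T              T
F  F  T  F  |     F           F              T                  T               F        F              F                       T                 F              F                       T              T
F  F  F  T  |     F           T              F                  F               T        T              F                       T                 T              F                       T              T
F  F  F  F  |     F           T              F                  T               F        F              F                       T                 F              F                       T              T
Every row is T, so the formula is a tautology.

tautology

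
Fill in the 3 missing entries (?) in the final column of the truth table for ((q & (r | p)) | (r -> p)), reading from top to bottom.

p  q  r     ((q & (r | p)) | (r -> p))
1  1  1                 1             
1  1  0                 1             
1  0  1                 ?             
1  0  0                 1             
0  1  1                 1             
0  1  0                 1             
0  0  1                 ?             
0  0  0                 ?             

Row p=1, q=0, r=1: (q & (r | p)) = 0, (r -> p) = 1, so ((q & (r | p)) | (r -> p)) = 1.
Row p=0, q=0, r=1: (q & (r | p)) = 0, (r -> p) = 0, so ((q & (r | p)) | (r -> p)) = 0.
Row p=0, q=0, r=0: (q & (r | p)) = 0, (r -> p) = 1, so ((q & (r | p)) | (r -> p)) = 1.

1, 0, 1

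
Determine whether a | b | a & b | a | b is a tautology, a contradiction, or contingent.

  a      b       ((a | b) | (a & b) | a | b)
 True   True                 True           
 True  False                 True           
False   True                 True           
False  False                False           
3 of 4 rows are True, so the formula is contingent.

contingent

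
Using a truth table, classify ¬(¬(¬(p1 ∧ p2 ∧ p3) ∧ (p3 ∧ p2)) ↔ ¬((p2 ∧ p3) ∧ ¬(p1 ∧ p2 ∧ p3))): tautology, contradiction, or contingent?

contradiction

  p1     p2     p3   |    φ  
 True   True   True  |  False
 True   True  False  |  False
 True  False   True  |  False
 True  False  False  |  False
False   True   True  |  False
False   True  False  |  False
False  False   True  |  False
False  False  False  |  False
Every row is False, so the formula is a contradiction.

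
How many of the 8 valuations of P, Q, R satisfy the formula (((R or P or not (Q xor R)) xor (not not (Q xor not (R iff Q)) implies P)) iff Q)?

P | Q | R || (Q xor R) | not (Q xor R) | (R or P or not (Q xor R)) | (R iff Q) | not (R iff Q) | (Q xor not (R iff Q)) | not (Q xor not (R iff Q)) | φ
1 | 1 | 1 ||     0     |       1       |             1             |     1     |       0       |           1           |             0             | 0
1 | 1 | 0 ||     1     |       0       |             1             |     0     |       1       |           0           |             1             | 0
1 | 0 | 1 ||     1     |       0       |             1             |     0     |       1       |           1           |             0             | 1
1 | 0 | 0 ||     0     |       1       |             1             |     1     |       0       |           0           |             1             | 1
0 | 1 | 1 ||     0     |       1       |             1             |     1     |       0       |           1           |             0             | 1
0 | 1 | 0 ||     1     |       0       |             0             |     0     |       1       |           0           |             1             | 1
0 | 0 | 1 ||     1     |       0       |             1             |     0     |       1       |           1           |             0             | 0
0 | 0 | 0 ||     0     |       1       |             1             |     1     |       0       |           0           |             1             | 1
The formula is true on 5 of the 8 rows.

5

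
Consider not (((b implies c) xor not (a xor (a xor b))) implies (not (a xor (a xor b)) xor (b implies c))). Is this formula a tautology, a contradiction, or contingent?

  a   |   b   |   c   | (b implies c) | (a xor b) | (a xor (a xor b)) | not (a xor (a xor b)) |   φ  
----- | ----- | ----- | ------------- | --------- | ----------------- | --------------------- | -----
 True |  True |  True |      True     |   False   |        True       |         False         | False
 True |  True | False |     False     |   False   |        True       |         False         | False
 True | False |  True |      True     |    True   |       False       |          True         | False
 True | False | False |      True     |    True   |       False       |          True         | False
False |  True |  True |      True     |    True   |        True       |         False         | False
False |  True | False |     False     |    True   |        True       |         False         | False
False | False |  True |      True     |   False   |       False       |          True         | False
False | False | False |      True     |   False   |       False       |          True         | False
Every row is False, so the formula is a contradiction.

contradiction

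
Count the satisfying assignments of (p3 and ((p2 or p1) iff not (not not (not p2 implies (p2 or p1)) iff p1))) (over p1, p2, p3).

p1  p2  p3  |  (p2 or p1)  not p2  (not p2 implies (p2 or p1))  φ
T   T   T   |      T         F                  T               F
T   T   F   |      T         F                  T               F
T   F   T   |      T         T                  T               F
T   F   F   |      T         T                  T               F
F   T   T   |      T         F                  T               T
F   T   F   |      T         F                  T               F
F   F   T   |      F         T                  F               T
F   F   F   |      F         T                  F               F
The formula is true on 2 of the 8 rows.

2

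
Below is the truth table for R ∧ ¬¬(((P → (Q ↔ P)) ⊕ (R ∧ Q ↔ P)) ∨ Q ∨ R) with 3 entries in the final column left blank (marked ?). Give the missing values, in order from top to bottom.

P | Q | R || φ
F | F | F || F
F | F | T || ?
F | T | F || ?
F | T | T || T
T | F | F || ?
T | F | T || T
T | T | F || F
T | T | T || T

Row P=F, Q=F, R=T: ¬¬(((P → (Q ↔ P)) ⊕ (R ∧ Q ↔ P)) ∨ Q ∨ R) = T, so the formula = T.
Row P=F, Q=T, R=F: ¬¬(((P → (Q ↔ P)) ⊕ (R ∧ Q ↔ P)) ∨ Q ∨ R) = T, so the formula = F.
Row P=T, Q=F, R=F: ¬¬(((P → (Q ↔ P)) ⊕ (R ∧ Q ↔ P)) ∨ Q ∨ R) = F, so the formula = F.

T, F, F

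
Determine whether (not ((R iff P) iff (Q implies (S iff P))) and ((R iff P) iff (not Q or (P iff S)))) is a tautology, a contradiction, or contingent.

P | Q | R | S | (R iff P) | (S iff P) | (Q implies (S iff P)) | not Q | (P iff S) | (not Q or (P iff S)) | φ
- | - | - | - | --------- | --------- | --------------------- | ----- | --------- | -------------------- | -
F | F | F | F |     T     |     T     |           T           |   T   |     T     |          T           | F
F | F | F | T |     T     |     F     |           T           |   T   |     F     |          T           | F
F | F | T | F |     F     |     T     |           T           |   T   |     T     |          T           | F
F | F | T | T |     F     |     F     |           T           |   T   |     F     |          T           | F
F | T | F | F |     T     |     T     |           T           |   F   |     T     |          T           | F
F | T | F | T |     T     |     F     |           F           |   F   |     F     |          F           | F
F | T | T | F |     F     |     T     |           T           |   F   |     T     |          T           | F
F | T | T | T |     F     |     F     |           F           |   F   |     F     |          F           | F
T | F | F | F |     F     |     F     |           T           |   T   |     F     |          T           | F
T | F | F | T |     F     |     T     |           T           |   T   |     T     |          T           | F
T | F | T | F |     T     |     F     |           T           |   T   |     F     |          T           | F
T | F | T | T |     T     |     T     |           T           |   T   |     T     |          T           | F
T | T | F | F |     F     |     F     |           F           |   F   |     F     |          F           | F
T | T | F | T |     F     |     T     |           T           |   F   |     T     |          T           | F
T | T | T | F |     T     |     F     |           F           |   F   |     F     |          F           | F
T | T | T | T |     T     |     T     |           T           |   F   |     T     |          T           | F
Every row is F, so the formula is a contradiction.

contradiction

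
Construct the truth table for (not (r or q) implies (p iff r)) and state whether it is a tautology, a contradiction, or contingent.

p | q | r || φ
T | T | T || T
T | T | F || T
T | F | T || T
T | F | F || F
F | T | T || T
F | T | F || T
F | F | T || T
F | F | F || T
7 of 8 rows are T, so the formula is contingent.

contingent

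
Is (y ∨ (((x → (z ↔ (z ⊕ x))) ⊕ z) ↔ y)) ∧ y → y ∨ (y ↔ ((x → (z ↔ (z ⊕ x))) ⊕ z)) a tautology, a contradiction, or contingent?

x | y | z || (z ⊕ x) | (z ↔ (z ⊕ x)) | (x → (z ↔ (z ⊕ x))) | ((x → (z ↔ (z ⊕ x))) ⊕ z) | φ
T | T | T ||    F    |       F       |          F          |             T             | T
T | T | F ||    T    |       F       |          F          |             F             | T
T | F | T ||    F    |       F       |          F          |             T             | T
T | F | F ||    T    |       F       |          F          |             F             | T
F | T | T ||    T    |       T       |          T          |             F             | T
F | T | F ||    F    |       T       |          T          |             T             | T
F | F | T ||    T    |       T       |          T          |             F             | T
F | F | F ||    F    |       T       |          T          |             T             | T
Every row is T, so the formula is a tautology.

tautology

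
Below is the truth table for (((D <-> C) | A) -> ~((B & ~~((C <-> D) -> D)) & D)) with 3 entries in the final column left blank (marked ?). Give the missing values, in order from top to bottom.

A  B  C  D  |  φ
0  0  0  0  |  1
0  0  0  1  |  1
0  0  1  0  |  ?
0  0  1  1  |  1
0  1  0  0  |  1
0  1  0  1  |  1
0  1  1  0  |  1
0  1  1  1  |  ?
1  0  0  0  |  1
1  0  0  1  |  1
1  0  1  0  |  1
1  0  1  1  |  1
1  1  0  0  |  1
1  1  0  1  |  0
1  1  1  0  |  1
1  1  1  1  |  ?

Row A=0, B=0, C=1, D=0: ((D <-> C) | A) = 0, ~((B & ~~((C <-> D) -> D)) & D) = 1, so the formula = 1.
Row A=0, B=1, C=1, D=1: ((D <-> C) | A) = 1, ~((B & ~~((C <-> D) -> D)) & D) = 0, so the formula = 0.
Row A=1, B=1, C=1, D=1: ((D <-> C) | A) = 1, ~((B & ~~((C <-> D) -> D)) & D) = 0, so the formula = 0.

1, 0, 0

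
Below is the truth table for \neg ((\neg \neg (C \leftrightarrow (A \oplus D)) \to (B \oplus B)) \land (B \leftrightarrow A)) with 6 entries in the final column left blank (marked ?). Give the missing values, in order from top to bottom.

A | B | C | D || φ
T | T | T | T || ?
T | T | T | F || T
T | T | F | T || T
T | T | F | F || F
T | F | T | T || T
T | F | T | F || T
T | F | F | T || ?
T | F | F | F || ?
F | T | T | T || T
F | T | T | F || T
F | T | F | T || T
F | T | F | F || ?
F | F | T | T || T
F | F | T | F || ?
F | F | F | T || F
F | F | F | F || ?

Row A=T, B=T, C=T, D=T: (\neg \neg (C \leftrightarrow (A \oplus D)) \to (B \oplus B)) = T, (B \leftrightarrow A) = T, ((\neg \neg (C \leftrightarrow (A \oplus D)) \to (B \oplus B)) \land (B \leftrightarrow A)) = T, so the formula = F.
Row A=T, B=F, C=F, D=T: (\neg \neg (C \leftrightarrow (A \oplus D)) \to (B \oplus B)) = F, (B \leftrightarrow A) = F, ((\neg \neg (C \leftrightarrow (A \oplus D)) \to (B \oplus B)) \land (B \leftrightarrow A)) = F, so the formula = T.
Row A=T, B=F, C=F, D=F: (\neg \neg (C \leftrightarrow (A \oplus D)) \to (B \oplus B)) = T, (B \leftrightarrow A) = F, ((\neg \neg (C \leftrightarrow (A \oplus D)) \to (B \oplus B)) \land (B \leftrightarrow A)) = F, so the formula = T.
Row A=F, B=T, C=F, D=F: (\neg \neg (C \leftrightarrow (A \oplus D)) \to (B \oplus B)) = F, (B \leftrightarrow A) = F, ((\neg \neg (C \leftrightarrow (A \oplus D)) \to (B \oplus B)) \land (B \leftrightarrow A)) = F, so the formula = T.
Row A=F, B=F, C=T, D=F: (\neg \neg (C \leftrightarrow (A \oplus D)) \to (B \oplus B)) = T, (B \leftrightarrow A) = T, ((\neg \neg (C \leftrightarrow (A \oplus D)) \to (B \oplus B)) \land (B \leftrightarrow A)) = T, so the formula = F.
Row A=F, B=F, C=F, D=F: (\neg \neg (C \leftrightarrow (A \oplus D)) \to (B \oplus B)) = F, (B \leftrightarrow A) = T, ((\neg \neg (C \leftrightarrow (A \oplus D)) \to (B \oplus B)) \land (B \leftrightarrow A)) = F, so the formula = T.

F, T, T, T, F, T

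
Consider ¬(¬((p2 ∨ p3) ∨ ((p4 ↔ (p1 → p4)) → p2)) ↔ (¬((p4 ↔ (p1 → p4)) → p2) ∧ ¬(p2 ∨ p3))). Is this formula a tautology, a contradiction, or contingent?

p1 | p2 | p3 | p4 || φ
0  | 0  | 0  | 0  || 0
0  | 0  | 0  | 1  || 0
0  | 0  | 1  | 0  || 0
0  | 0  | 1  | 1  || 0
0  | 1  | 0  | 0  || 0
0  | 1  | 0  | 1  || 0
0  | 1  | 1  | 0  || 0
0  | 1  | 1  | 1  || 0
1  | 0  | 0  | 0  || 0
1  | 0  | 0  | 1  || 0
1  | 0  | 1  | 0  || 0
1  | 0  | 1  | 1  || 0
1  | 1  | 0  | 0  || 0
1  | 1  | 0  | 1  || 0
1  | 1  | 1  | 0  || 0
1  | 1  | 1  | 1  || 0
Every row is 0, so the formula is a contradiction.

contradiction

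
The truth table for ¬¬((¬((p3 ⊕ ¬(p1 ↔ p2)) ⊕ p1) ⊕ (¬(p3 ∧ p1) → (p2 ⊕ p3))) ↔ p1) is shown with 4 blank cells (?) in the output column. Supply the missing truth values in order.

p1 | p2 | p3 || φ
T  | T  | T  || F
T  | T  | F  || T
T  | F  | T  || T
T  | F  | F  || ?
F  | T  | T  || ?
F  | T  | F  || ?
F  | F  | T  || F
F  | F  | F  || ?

T, F, F, F

Row p1=T, p2=F, p3=F: ((¬((p3 ⊕ ¬(p1 ↔ p2)) ⊕ p1) ⊕ (¬(p3 ∧ p1) → (p2 ⊕ p3))) ↔ p1) = T, ¬((¬((p3 ⊕ ¬(p1 ↔ p2)) ⊕ p1) ⊕ (¬(p3 ∧ p1) → (p2 ⊕ p3))) ↔ p1) = F, so the formula = T.
Row p1=F, p2=T, p3=T: ((¬((p3 ⊕ ¬(p1 ↔ p2)) ⊕ p1) ⊕ (¬(p3 ∧ p1) → (p2 ⊕ p3))) ↔ p1) = F, ¬((¬((p3 ⊕ ¬(p1 ↔ p2)) ⊕ p1) ⊕ (¬(p3 ∧ p1) → (p2 ⊕ p3))) ↔ p1) = T, so the formula = F.
Row p1=F, p2=T, p3=F: ((¬((p3 ⊕ ¬(p1 ↔ p2)) ⊕ p1) ⊕ (¬(p3 ∧ p1) → (p2 ⊕ p3))) ↔ p1) = F, ¬((¬((p3 ⊕ ¬(p1 ↔ p2)) ⊕ p1) ⊕ (¬(p3 ∧ p1) → (p2 ⊕ p3))) ↔ p1) = T, so the formula = F.
Row p1=F, p2=F, p3=F: ((¬((p3 ⊕ ¬(p1 ↔ p2)) ⊕ p1) ⊕ (¬(p3 ∧ p1) → (p2 ⊕ p3))) ↔ p1) = F, ¬((¬((p3 ⊕ ¬(p1 ↔ p2)) ⊕ p1) ⊕ (¬(p3 ∧ p1) → (p2 ⊕ p3))) ↔ p1) = T, so the formula = F.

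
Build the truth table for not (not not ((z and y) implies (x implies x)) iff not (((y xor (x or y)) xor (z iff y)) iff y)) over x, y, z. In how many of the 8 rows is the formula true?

4

x | y | z | (z and y) | (x implies x) | (x or y) | (y xor (x or y)) | (z iff y) | φ
- | - | - | --------- | ------------- | -------- | ---------------- | --------- | -
T | T | T |     T     |       T       |    T     |        F         |     T     | T
T | T | F |     F     |       T       |    T     |        F         |     F     | F
T | F | T |     F     |       T       |    T     |        T         |     F     | F
T | F | F |     F     |       T       |    T     |        T         |     T     | T
F | T | T |     T     |       T       |    T     |        F         |     T     | T
F | T | F |     F     |       T       |    T     |        F         |     F     | F
F | F | T |     F     |       T       |    F     |        F         |     F     | T
F | F | F |     F     |       T       |    F     |        F         |     T     | F
The formula is true on 4 of the 8 rows.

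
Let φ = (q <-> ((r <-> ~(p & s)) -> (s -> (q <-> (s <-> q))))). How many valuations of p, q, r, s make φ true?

8

p  q  r  s  |  (p & s)  ~(p & s)  (r <-> ~(p & s))  (s <-> q)  (q <-> (s <-> q))  (s -> (q <-> (s <-> q)))  φ
F  F  F  F  |     F        T             F              T              F                     T              F
F  F  F  T  |     F        T             F              F              T                     T              F
F  F  T  F  |     F        T             T              T              F                     T              F
F  F  T  T  |     F        T             T              F              T                     T              F
F  T  F  F  |     F        T             F              F              F                     T              T
F  T  F  T  |     F        T             F              T              T                     T              T
F  T  T  F  |     F        T             T              F              F                     T              T
F  T  T  T  |     F        T             T              T              T                     T              T
T  F  F  F  |     F        T             F              T              F                     T              F
T  F  F  T  |     T        F             T              F              T                     T              F
T  F  T  F  |     F        T             T              T              F                     T              F
T  F  T  T  |     T        F             F              F              T                     T              F
T  T  F  F  |     F        T             F              F              F                     T              T
T  T  F  T  |     T        F             T              T              T                     T              T
T  T  T  F  |     F        T             T              F              F                     T              T
T  T  T  T  |     T        F             F              T              T                     T              T
The formula is true on 8 of the 16 rows.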